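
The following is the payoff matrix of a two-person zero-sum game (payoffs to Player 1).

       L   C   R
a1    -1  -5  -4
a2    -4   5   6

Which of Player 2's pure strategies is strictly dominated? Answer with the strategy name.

R

C holds Player 1's payoff strictly below R in every row: -5 < -4, 5 < 6.
So R is strictly dominated for Player 2.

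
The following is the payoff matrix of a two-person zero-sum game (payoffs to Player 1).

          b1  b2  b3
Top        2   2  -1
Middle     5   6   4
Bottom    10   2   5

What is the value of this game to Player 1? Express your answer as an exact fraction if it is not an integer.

22/5

Row minima: Top → -1, Middle → 4, Bottom → 2; maximin = 4.
Column maxima: b1 → 10, b2 → 6, b3 → 5; minimax = 5.
4 ≠ 5, so there is no saddle point; optimal play is mixed.
Top is strictly dominated by Middle, so Player 1 never plays it.
b1 is strictly dominated by b3 (it gives Player 1 strictly more in every row), so Player 2 never plays it.
On the remaining 2×2 (Middle, Bottom vs b2, b3):
Let Player 1 play Middle with probability p. Expected payoff against b2: 6p + 2(1−p) = 4p + 2; against b3: 4p + 5(1−p) = −p + 5.
Setting these equal: 4p + 2 = −p + 5 ⇒ 5p = 3 ⇒ p = 3/5, and the value is (4)·(3/5) + 2 = 22/5.
For Player 2: with q = P(b2), equating Middle's and Bottom's payoffs gives 2q + 4 = −3q + 5 ⇒ q = 1/5.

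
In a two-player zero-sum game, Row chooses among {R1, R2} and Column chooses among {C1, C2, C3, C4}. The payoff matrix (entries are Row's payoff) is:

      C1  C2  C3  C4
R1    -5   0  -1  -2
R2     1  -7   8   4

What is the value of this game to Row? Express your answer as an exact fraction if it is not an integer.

-35/13

Row minima: R1 → -5, R2 → -7; maximin = -5.
Column maxima: C1 → 1, C2 → 0, C3 → 8, C4 → 4; minimax = 0.
-5 ≠ 0, so there is no saddle point; optimal play is mixed.
C3 is strictly dominated by C1 (it gives Row strictly more in every row), so Column never plays it.
C4 is strictly dominated by C1 (it gives Row strictly more in every row), so Column never plays it.
On the remaining 2×2 (R1, R2 vs C1, C2):
Let Row play R1 with probability p. Expected payoff against C1: (-5)p + 1(1−p) = −6p + 1; against C2: 0p + (-7)(1−p) = 7p − 7.
Setting these equal: −6p + 1 = 7p − 7 ⇒ −13p = -8 ⇒ p = 8/13, and the value is (-6)·(8/13) + 1 = -35/13.
For Column: with q = P(C1), equating R1's and R2's payoffs gives −5q = 8q − 7 ⇒ q = 7/13.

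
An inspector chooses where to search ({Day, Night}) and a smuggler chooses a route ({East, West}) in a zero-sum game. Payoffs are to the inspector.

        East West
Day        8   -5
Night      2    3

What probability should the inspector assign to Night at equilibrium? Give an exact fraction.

13/14

Row minima: Day → -5, Night → 2; maximin = 2.
Column maxima: East → 8, West → 3; minimax = 3.
2 ≠ 3, so there is no saddle point; optimal play is mixed.
Let the inspector play Day with probability p. Expected payoff against East: 8p + 2(1−p) = 6p + 2; against West: (-5)p + 3(1−p) = −8p + 3.
Setting these equal: 6p + 2 = −8p + 3 ⇒ 14p = 1 ⇒ p = 1/14, and the value is (6)·(1/14) + 2 = 17/7.
For the smuggler: with q = P(East), equating Day's and Night's payoffs gives 13q − 5 = −q + 3 ⇒ q = 4/7.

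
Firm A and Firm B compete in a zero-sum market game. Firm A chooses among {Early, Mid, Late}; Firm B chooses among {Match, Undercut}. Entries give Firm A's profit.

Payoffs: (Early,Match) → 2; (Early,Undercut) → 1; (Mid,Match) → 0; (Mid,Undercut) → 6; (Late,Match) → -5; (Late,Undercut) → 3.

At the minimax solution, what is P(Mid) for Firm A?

Row minima: Early → 1, Mid → 0, Late → -5; maximin = 1.
Column maxima: Match → 2, Undercut → 6; minimax = 2.
1 ≠ 2, so there is no saddle point; optimal play is mixed.
Late is strictly dominated by Mid, so Firm A never plays it.
On the remaining 2×2 (Early, Mid vs Match, Undercut):
Let Firm A play Early with probability p. Expected payoff against Match: 2p + 0(1−p) = 2p; against Undercut: 1p + 6(1−p) = −5p + 6.
Setting these equal: 2p = −5p + 6 ⇒ 7p = 6 ⇒ p = 6/7, and the value is (2)·(6/7) = 12/7.
For Firm B: with q = P(Match), equating Early's and Mid's payoffs gives q + 1 = −6q + 6 ⇒ q = 5/7.

1/7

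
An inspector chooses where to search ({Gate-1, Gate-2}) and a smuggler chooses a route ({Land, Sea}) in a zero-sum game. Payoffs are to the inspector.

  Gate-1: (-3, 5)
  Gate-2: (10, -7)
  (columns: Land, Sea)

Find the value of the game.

29/25

Row minima: Gate-1 → -3, Gate-2 → -7; maximin = -3.
Column maxima: Land → 10, Sea → 5; minimax = 5.
-3 ≠ 5, so there is no saddle point; optimal play is mixed.
Let the inspector play Gate-1 with probability p. Expected payoff against Land: (-3)p + 10(1−p) = −13p + 10; against Sea: 5p + (-7)(1−p) = 12p − 7.
Setting these equal: −13p + 10 = 12p − 7 ⇒ −25p = -17 ⇒ p = 17/25, and the value is (-13)·(17/25) + 10 = 29/25.
For the smuggler: with q = P(Land), equating Gate-1's and Gate-2's payoffs gives −8q + 5 = 17q − 7 ⇒ q = 12/25.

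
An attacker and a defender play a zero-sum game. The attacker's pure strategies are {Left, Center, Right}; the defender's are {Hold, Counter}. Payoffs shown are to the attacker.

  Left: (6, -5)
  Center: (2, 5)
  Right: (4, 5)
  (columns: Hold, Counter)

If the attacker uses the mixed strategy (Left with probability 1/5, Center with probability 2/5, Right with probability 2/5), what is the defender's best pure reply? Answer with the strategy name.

If the defender plays Hold, the attacker's expected payoff is (1/5)·6 + (2/5)·2 + (2/5)·4 = 18/5.
If the defender plays Counter, the attacker's expected payoff is (1/5)·(-5) + (2/5)·5 + (2/5)·5 = 3.
The defender minimizes the attacker's payoff; the smallest is 3, so the best response is Counter.

Counter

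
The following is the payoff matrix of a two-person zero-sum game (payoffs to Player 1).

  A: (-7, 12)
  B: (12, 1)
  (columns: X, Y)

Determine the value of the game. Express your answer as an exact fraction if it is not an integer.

151/30

Row minima: A → -7, B → 1; maximin = 1.
Column maxima: X → 12, Y → 12; minimax = 12.
1 ≠ 12, so there is no saddle point; optimal play is mixed.
Let Player 1 play A with probability p. Expected payoff against X: (-7)p + 12(1−p) = −19p + 12; against Y: 12p + 1(1−p) = 11p + 1.
Setting these equal: −19p + 12 = 11p + 1 ⇒ −30p = -11 ⇒ p = 11/30, and the value is (-19)·(11/30) + 12 = 151/30.
For Player 2: with q = P(X), equating A's and B's payoffs gives −19q + 12 = 11q + 1 ⇒ q = 11/30.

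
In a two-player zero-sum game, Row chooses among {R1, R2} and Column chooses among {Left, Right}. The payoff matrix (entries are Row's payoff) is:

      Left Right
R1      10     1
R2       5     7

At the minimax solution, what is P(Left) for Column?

Row minima: R1 → 1, R2 → 5; maximin = 5.
Column maxima: Left → 10, Right → 7; minimax = 7.
5 ≠ 7, so there is no saddle point; optimal play is mixed.
Let Row play R1 with probability p. Expected payoff against Left: 10p + 5(1−p) = 5p + 5; against Right: 1p + 7(1−p) = −6p + 7.
Setting these equal: 5p + 5 = −6p + 7 ⇒ 11p = 2 ⇒ p = 2/11, and the value is (5)·(2/11) + 5 = 65/11.
For Column: with q = P(Left), equating R1's and R2's payoffs gives 9q + 1 = −2q + 7 ⇒ q = 6/11.

6/11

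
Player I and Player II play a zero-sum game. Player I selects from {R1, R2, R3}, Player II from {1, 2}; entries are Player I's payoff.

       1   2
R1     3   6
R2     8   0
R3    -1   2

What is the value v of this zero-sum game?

Row minima: R1 → 3, R2 → 0, R3 → -1; maximin = 3.
Column maxima: 1 → 8, 2 → 6; minimax = 6.
3 ≠ 6, so there is no saddle point; optimal play is mixed.
R3 is strictly dominated by R1, so Player I never plays it.
On the remaining 2×2 (R1, R2 vs 1, 2):
Let Player I play R1 with probability p. Expected payoff against 1: 3p + 8(1−p) = −5p + 8; against 2: 6p + 0(1−p) = 6p.
Setting these equal: −5p + 8 = 6p ⇒ −11p = -8 ⇒ p = 8/11, and the value is (-5)·(8/11) + 8 = 48/11.
For Player II: with q = P(1), equating R1's and R2's payoffs gives −3q + 6 = 8q ⇒ q = 6/11.

48/11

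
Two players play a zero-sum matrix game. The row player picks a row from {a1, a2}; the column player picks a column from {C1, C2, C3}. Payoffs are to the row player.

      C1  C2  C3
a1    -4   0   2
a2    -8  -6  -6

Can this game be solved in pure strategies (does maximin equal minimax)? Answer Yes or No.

Row minima: a1 → -4, a2 → -8; maximin = -4.
Column maxima: C1 → -4, C2 → 0, C3 → 2; minimax = -4.
maximin = minimax = -4, so a saddle point exists.

Yes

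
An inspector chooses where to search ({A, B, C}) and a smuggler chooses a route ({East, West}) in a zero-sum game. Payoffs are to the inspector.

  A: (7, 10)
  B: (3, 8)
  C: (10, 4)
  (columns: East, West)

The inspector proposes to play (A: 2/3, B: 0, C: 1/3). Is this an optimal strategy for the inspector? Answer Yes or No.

Against East this mix gives (2/3)·7 + (1/3)·10 = 8.
Against West this mix gives (2/3)·10 + (1/3)·4 = 8.
All of the smuggler's active replies (East, West) yield 8, and no column does worse for the inspector. The mix makes the smuggler indifferent and guarantees 8, so it is optimal.

Yes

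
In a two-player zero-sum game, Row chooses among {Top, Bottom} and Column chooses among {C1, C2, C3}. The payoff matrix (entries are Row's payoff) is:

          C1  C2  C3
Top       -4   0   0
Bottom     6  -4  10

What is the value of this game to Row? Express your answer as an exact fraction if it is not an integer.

Row minima: Top → -4, Bottom → -4; maximin = -4.
Column maxima: C1 → 6, C2 → 0, C3 → 10; minimax = 0.
-4 ≠ 0, so there is no saddle point; optimal play is mixed.
C3 is strictly dominated by C1 (it gives Row strictly more in every row), so Column never plays it.
On the remaining 2×2 (Top, Bottom vs C1, C2):
Let Row play Top with probability p. Expected payoff against C1: (-4)p + 6(1−p) = −10p + 6; against C2: 0p + (-4)(1−p) = 4p − 4.
Setting these equal: −10p + 6 = 4p − 4 ⇒ −14p = -10 ⇒ p = 5/7, and the value is (-10)·(5/7) + 6 = -8/7.
For Column: with q = P(C1), equating Top's and Bottom's payoffs gives −4q = 10q − 4 ⇒ q = 2/7.

-8/7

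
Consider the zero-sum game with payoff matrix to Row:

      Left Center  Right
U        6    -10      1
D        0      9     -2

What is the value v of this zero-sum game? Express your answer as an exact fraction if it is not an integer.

Row minima: U → -10, D → -2; maximin = -2.
Column maxima: Left → 6, Center → 9, Right → 1; minimax = 1.
-2 ≠ 1, so there is no saddle point; optimal play is mixed.
Left is strictly dominated by Right (it gives Row strictly more in every row), so Column never plays it.
On the remaining 2×2 (U, D vs Center, Right):
Let Row play U with probability p. Expected payoff against Center: (-10)p + 9(1−p) = −19p + 9; against Right: 1p + (-2)(1−p) = 3p − 2.
Setting these equal: −19p + 9 = 3p − 2 ⇒ −22p = -11 ⇒ p = 1/2, and the value is (-19)·(1/2) + 9 = -1/2.
For Column: with q = P(Center), equating U's and D's payoffs gives −11q + 1 = 11q − 2 ⇒ q = 3/22.

-1/2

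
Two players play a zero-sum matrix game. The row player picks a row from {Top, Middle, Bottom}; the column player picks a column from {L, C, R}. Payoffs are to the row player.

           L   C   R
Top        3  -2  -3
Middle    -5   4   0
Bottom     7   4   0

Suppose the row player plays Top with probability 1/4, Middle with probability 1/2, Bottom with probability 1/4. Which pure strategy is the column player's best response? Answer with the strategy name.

R

If the column player plays L, the row player's expected payoff is (1/4)·3 + (1/2)·(-5) + (1/4)·7 = 0.
If the column player plays C, the row player's expected payoff is (1/4)·(-2) + (1/2)·4 + (1/4)·4 = 5/2.
If the column player plays R, the row player's expected payoff is (1/4)·(-3) + (1/2)·0 + (1/4)·0 = -3/4.
The column player minimizes the row player's payoff; the smallest is -3/4, so the best response is R.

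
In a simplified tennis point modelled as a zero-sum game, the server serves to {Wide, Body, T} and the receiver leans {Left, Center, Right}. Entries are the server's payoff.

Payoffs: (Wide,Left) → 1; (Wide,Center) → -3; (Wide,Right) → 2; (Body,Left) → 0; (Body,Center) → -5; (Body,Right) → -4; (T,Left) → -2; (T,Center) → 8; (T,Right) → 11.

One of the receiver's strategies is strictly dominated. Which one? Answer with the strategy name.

Right

Center holds the server's payoff strictly below Right in every row: -3 < 2, -5 < -4, 8 < 11.
So Right is strictly dominated for the receiver.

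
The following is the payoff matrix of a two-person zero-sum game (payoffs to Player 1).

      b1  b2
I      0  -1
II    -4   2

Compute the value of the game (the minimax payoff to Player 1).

Row minima: I → -1, II → -4; maximin = -1.
Column maxima: b1 → 0, b2 → 2; minimax = 0.
-1 ≠ 0, so there is no saddle point; optimal play is mixed.
Let Player 1 play I with probability p. Expected payoff against b1: 0p + (-4)(1−p) = 4p − 4; against b2: (-1)p + 2(1−p) = −3p + 2.
Setting these equal: 4p − 4 = −3p + 2 ⇒ 7p = 6 ⇒ p = 6/7, and the value is (4)·(6/7) − 4 = -4/7.
For Player 2: with q = P(b1), equating I's and II's payoffs gives q − 1 = −6q + 2 ⇒ q = 3/7.

-4/7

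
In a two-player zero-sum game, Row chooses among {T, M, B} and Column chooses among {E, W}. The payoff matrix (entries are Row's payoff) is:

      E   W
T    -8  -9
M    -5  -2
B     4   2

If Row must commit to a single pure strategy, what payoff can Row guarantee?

Row minima: T → -9, M → -5, B → 2.
The best of these is 2.

2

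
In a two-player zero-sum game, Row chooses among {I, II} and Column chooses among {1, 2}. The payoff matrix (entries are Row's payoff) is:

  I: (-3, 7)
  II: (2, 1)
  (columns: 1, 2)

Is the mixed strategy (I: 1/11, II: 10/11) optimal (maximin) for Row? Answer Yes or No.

Against 1 this mix gives (1/11)·(-3) + (10/11)·2 = 17/11.
Against 2 this mix gives (1/11)·7 + (10/11)·1 = 17/11.
All of Column's active replies (1, 2) yield 17/11, and no column does worse for Row. The mix makes Column indifferent and guarantees 17/11, so it is optimal.

Yes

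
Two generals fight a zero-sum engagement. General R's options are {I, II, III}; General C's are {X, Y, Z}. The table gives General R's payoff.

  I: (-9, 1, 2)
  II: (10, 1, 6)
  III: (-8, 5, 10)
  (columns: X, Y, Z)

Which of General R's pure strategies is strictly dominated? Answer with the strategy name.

III gives a strictly higher payoff than I against every column: -8 > -9, 5 > 1, 10 > 2.
So I is strictly dominated and General R never plays it.

I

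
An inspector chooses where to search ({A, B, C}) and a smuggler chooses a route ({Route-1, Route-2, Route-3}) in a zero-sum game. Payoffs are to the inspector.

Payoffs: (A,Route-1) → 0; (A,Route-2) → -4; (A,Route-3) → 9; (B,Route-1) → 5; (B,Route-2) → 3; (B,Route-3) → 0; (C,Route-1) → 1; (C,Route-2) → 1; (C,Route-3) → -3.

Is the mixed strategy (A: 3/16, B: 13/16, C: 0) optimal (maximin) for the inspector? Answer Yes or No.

Yes

Against Route-1 this mix gives (3/16)·0 + (13/16)·5 = 65/16.
Against Route-2 this mix gives (3/16)·(-4) + (13/16)·3 = 27/16.
Against Route-3 this mix gives (3/16)·9 + (13/16)·0 = 27/16.
All of the smuggler's active replies (Route-2, Route-3) yield 27/16, and no column does worse for the inspector. The mix makes the smuggler indifferent and guarantees 27/16, so it is optimal.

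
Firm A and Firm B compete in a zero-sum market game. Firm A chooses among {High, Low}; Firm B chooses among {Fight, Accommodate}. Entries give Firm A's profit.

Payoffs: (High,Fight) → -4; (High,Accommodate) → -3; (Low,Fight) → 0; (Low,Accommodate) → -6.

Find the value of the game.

-24/7

Row minima: High → -4, Low → -6; maximin = -4.
Column maxima: Fight → 0, Accommodate → -3; minimax = -3.
-4 ≠ -3, so there is no saddle point; optimal play is mixed.
Let Firm A play High with probability p. Expected payoff against Fight: (-4)p + 0(1−p) = −4p; against Accommodate: (-3)p + (-6)(1−p) = 3p − 6.
Setting these equal: −4p = 3p − 6 ⇒ −7p = -6 ⇒ p = 6/7, and the value is (-4)·(6/7) = -24/7.
For Firm B: with q = P(Fight), equating High's and Low's payoffs gives −q − 3 = 6q − 6 ⇒ q = 3/7.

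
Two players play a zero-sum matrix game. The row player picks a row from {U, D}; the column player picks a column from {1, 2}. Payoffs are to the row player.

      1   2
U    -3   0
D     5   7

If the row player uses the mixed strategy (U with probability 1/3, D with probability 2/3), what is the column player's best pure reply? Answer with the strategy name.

If the column player plays 1, the row player's expected payoff is (1/3)·(-3) + (2/3)·5 = 7/3.
If the column player plays 2, the row player's expected payoff is (1/3)·0 + (2/3)·7 = 14/3.
The column player minimizes the row player's payoff; the smallest is 7/3, so the best response is 1.

1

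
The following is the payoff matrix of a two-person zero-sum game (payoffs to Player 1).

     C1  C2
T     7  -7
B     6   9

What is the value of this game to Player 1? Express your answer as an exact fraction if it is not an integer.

105/17

Row minima: T → -7, B → 6; maximin = 6.
Column maxima: C1 → 7, C2 → 9; minimax = 7.
6 ≠ 7, so there is no saddle point; optimal play is mixed.
Let Player 1 play T with probability p. Expected payoff against C1: 7p + 6(1−p) = p + 6; against C2: (-7)p + 9(1−p) = −16p + 9.
Setting these equal: p + 6 = −16p + 9 ⇒ 17p = 3 ⇒ p = 3/17, and the value is (1)·(3/17) + 6 = 105/17.
For Player 2: with q = P(C1), equating T's and B's payoffs gives 14q − 7 = −3q + 9 ⇒ q = 16/17.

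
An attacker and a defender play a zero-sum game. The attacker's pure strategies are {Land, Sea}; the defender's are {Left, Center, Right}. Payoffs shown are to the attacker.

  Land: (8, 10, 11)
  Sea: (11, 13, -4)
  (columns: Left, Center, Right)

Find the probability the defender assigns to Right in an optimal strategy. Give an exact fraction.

Row minima: Land → 8, Sea → -4; maximin = 8.
Column maxima: Left → 11, Center → 13, Right → 11; minimax = 11.
8 ≠ 11, so there is no saddle point; optimal play is mixed.
Center is strictly dominated by Left (it gives the attacker strictly more in every row), so the defender never plays it.
On the remaining 2×2 (Land, Sea vs Left, Right):
Let the attacker play Land with probability p. Expected payoff against Left: 8p + 11(1−p) = −3p + 11; against Right: 11p + (-4)(1−p) = 15p − 4.
Setting these equal: −3p + 11 = 15p − 4 ⇒ −18p = -15 ⇒ p = 5/6, and the value is (-3)·(5/6) + 11 = 17/2.
For the defender: with q = P(Left), equating Land's and Sea's payoffs gives −3q + 11 = 15q − 4 ⇒ q = 5/6.

1/6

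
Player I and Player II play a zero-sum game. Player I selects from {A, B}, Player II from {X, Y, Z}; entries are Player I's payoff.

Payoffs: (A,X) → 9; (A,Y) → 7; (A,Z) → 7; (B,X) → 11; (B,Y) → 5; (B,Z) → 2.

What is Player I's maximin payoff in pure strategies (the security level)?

Row minima: A → 7, B → 2.
The best of these is 7.

7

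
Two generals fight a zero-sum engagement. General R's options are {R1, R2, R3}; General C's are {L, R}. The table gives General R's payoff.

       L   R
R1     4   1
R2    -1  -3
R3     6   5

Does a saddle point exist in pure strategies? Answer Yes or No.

Row minima: R1 → 1, R2 → -3, R3 → 5; maximin = 5.
Column maxima: L → 6, R → 5; minimax = 5.
maximin = minimax = 5, so a saddle point exists.

Yes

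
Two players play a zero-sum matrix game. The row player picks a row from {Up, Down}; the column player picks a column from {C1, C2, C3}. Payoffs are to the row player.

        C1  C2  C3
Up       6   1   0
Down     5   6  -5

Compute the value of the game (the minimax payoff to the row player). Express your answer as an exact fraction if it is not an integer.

Row minima: Up → 0, Down → -5; maximin = 0.
Column maxima: C1 → 6, C2 → 6, C3 → 0; minimax = 0.
Since maximin = minimax = 0, there is a saddle point and the value is 0.

0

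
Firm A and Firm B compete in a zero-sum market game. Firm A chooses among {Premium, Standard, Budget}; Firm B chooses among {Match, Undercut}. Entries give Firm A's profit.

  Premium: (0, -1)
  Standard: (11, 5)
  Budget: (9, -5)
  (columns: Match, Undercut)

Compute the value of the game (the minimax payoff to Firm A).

Row minima: Premium → -1, Standard → 5, Budget → -5; maximin = 5.
Column maxima: Match → 11, Undercut → 5; minimax = 5.
Since maximin = minimax = 5, there is a saddle point and the value is 5.

5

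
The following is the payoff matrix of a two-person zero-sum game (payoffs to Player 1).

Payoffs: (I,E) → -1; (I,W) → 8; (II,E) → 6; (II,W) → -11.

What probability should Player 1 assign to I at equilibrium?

Row minima: I → -1, II → -11; maximin = -1.
Column maxima: E → 6, W → 8; minimax = 6.
-1 ≠ 6, so there is no saddle point; optimal play is mixed.
Let Player 1 play I with probability p. Expected payoff against E: (-1)p + 6(1−p) = −7p + 6; against W: 8p + (-11)(1−p) = 19p − 11.
Setting these equal: −7p + 6 = 19p − 11 ⇒ −26p = -17 ⇒ p = 17/26, and the value is (-7)·(17/26) + 6 = 37/26.
For Player 2: with q = P(E), equating I's and II's payoffs gives −9q + 8 = 17q − 11 ⇒ q = 19/26.

17/26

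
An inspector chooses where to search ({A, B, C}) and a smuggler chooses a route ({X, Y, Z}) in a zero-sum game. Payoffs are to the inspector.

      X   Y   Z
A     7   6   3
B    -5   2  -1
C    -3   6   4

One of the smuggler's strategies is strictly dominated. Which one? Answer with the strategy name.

Z holds the inspector's payoff strictly below Y in every row: 3 < 6, -1 < 2, 4 < 6.
So Y is strictly dominated for the smuggler.

Y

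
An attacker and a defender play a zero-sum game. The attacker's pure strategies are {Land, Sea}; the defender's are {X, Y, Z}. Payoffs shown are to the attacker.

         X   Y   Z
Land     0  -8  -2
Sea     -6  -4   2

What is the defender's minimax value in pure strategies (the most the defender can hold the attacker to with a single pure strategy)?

-4

Column maxima: X → 0, Y → -4, Z → 2.
The smallest of these is -4.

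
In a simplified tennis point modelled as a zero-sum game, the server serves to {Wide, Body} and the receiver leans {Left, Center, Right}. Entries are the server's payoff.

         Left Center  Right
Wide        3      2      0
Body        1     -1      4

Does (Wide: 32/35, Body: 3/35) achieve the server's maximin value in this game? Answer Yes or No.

Against Left this mix gives (32/35)·3 + (3/35)·1 = 99/35.
Against Center this mix gives (32/35)·2 + (3/35)·(-1) = 61/35.
Against Right this mix gives (32/35)·0 + (3/35)·4 = 12/35.
The receiver will play Right, holding the server to 12/35. Shifting weight toward the row that does better against Right would raise this floor (the equalizing mix achieves 8/7 against both Right and Center), so the proposed strategy is not optimal.

No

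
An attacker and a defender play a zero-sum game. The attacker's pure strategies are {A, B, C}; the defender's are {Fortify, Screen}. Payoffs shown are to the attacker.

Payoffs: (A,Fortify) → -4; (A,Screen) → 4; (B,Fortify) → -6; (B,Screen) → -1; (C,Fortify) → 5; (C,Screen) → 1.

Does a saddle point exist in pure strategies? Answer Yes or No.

Row minima: A → -4, B → -6, C → 1; maximin = 1.
Column maxima: Fortify → 5, Screen → 4; minimax = 4.
1 ≠ 4, so no pure-strategy equilibrium exists.

No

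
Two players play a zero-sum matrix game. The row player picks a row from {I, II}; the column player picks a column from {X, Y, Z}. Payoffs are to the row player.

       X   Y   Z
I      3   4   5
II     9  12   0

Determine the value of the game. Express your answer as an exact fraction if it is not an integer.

Row minima: I → 3, II → 0; maximin = 3.
Column maxima: X → 9, Y → 12, Z → 5; minimax = 5.
3 ≠ 5, so there is no saddle point; optimal play is mixed.
Y is strictly dominated by X (it gives the row player strictly more in every row), so the column player never plays it.
On the remaining 2×2 (I, II vs X, Z):
Let the row player play I with probability p. Expected payoff against X: 3p + 9(1−p) = −6p + 9; against Z: 5p + 0(1−p) = 5p.
Setting these equal: −6p + 9 = 5p ⇒ −11p = -9 ⇒ p = 9/11, and the value is (-6)·(9/11) + 9 = 45/11.
For the column player: with q = P(X), equating I's and II's payoffs gives −2q + 5 = 9q ⇒ q = 5/11.

45/11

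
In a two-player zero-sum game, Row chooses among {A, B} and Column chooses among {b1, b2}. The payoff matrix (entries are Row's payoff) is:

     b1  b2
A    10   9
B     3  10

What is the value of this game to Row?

73/8

Row minima: A → 9, B → 3; maximin = 9.
Column maxima: b1 → 10, b2 → 10; minimax = 10.
9 ≠ 10, so there is no saddle point; optimal play is mixed.
Let Row play A with probability p. Expected payoff against b1: 10p + 3(1−p) = 7p + 3; against b2: 9p + 10(1−p) = −p + 10.
Setting these equal: 7p + 3 = −p + 10 ⇒ 8p = 7 ⇒ p = 7/8, and the value is (7)·(7/8) + 3 = 73/8.
For Column: with q = P(b1), equating A's and B's payoffs gives q + 9 = −7q + 10 ⇒ q = 1/8.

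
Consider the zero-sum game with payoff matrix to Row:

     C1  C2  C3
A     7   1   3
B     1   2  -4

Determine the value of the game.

5/4

Row minima: A → 1, B → -4; maximin = 1.
Column maxima: C1 → 7, C2 → 2, C3 → 3; minimax = 2.
1 ≠ 2, so there is no saddle point; optimal play is mixed.
C1 is strictly dominated by C3 (it gives Row strictly more in every row), so Column never plays it.
On the remaining 2×2 (A, B vs C2, C3):
Let Row play A with probability p. Expected payoff against C2: 1p + 2(1−p) = −p + 2; against C3: 3p + (-4)(1−p) = 7p − 4.
Setting these equal: −p + 2 = 7p − 4 ⇒ −8p = -6 ⇒ p = 3/4, and the value is (-1)·(3/4) + 2 = 5/4.
For Column: with q = P(C2), equating A's and B's payoffs gives −2q + 3 = 6q − 4 ⇒ q = 7/8.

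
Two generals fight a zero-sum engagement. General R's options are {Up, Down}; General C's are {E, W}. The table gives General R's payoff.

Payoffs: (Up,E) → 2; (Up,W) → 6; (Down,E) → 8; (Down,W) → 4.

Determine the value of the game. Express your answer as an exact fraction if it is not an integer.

Row minima: Up → 2, Down → 4; maximin = 4.
Column maxima: E → 8, W → 6; minimax = 6.
4 ≠ 6, so there is no saddle point; optimal play is mixed.
Let General R play Up with probability p. Expected payoff against E: 2p + 8(1−p) = −6p + 8; against W: 6p + 4(1−p) = 2p + 4.
Setting these equal: −6p + 8 = 2p + 4 ⇒ −8p = -4 ⇒ p = 1/2, and the value is (-6)·(1/2) + 8 = 5.
For General C: with q = P(E), equating Up's and Down's payoffs gives −4q + 6 = 4q + 4 ⇒ q = 1/4.

5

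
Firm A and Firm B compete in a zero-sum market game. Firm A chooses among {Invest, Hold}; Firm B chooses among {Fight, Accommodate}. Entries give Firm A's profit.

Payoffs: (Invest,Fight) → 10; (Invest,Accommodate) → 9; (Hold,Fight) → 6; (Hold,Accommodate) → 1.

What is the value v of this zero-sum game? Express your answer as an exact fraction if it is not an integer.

9

Row minima: Invest → 9, Hold → 1; maximin = 9.
Column maxima: Fight → 10, Accommodate → 9; minimax = 9.
Since maximin = minimax = 9, there is a saddle point and the value is 9.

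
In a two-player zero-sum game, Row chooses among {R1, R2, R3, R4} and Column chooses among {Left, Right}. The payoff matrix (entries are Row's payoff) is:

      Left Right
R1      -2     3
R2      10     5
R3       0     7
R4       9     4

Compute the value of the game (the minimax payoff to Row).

35/6

Row minima: R1 → -2, R2 → 5, R3 → 0, R4 → 4; maximin = 5.
Column maxima: Left → 10, Right → 7; minimax = 7.
5 ≠ 7, so there is no saddle point; optimal play is mixed.
R1 is strictly dominated by R2, so Row never plays it.
R4 is strictly dominated by R2, so Row never plays it.
On the remaining 2×2 (R2, R3 vs Left, Right):
Let Row play R2 with probability p. Expected payoff against Left: 10p + 0(1−p) = 10p; against Right: 5p + 7(1−p) = −2p + 7.
Setting these equal: 10p = −2p + 7 ⇒ 12p = 7 ⇒ p = 7/12, and the value is (10)·(7/12) = 35/6.
For Column: with q = P(Left), equating R2's and R3's payoffs gives 5q + 5 = −7q + 7 ⇒ q = 1/6.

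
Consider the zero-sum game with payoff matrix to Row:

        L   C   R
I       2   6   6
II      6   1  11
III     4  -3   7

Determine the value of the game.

Row minima: I → 2, II → 1, III → -3; maximin = 2.
Column maxima: L → 6, C → 6, R → 11; minimax = 6.
2 ≠ 6, so there is no saddle point; optimal play is mixed.
III is strictly dominated by II, so Row never plays it.
R is strictly dominated by L (it gives Row strictly more in every row), so Column never plays it.
On the remaining 2×2 (I, II vs L, C):
Let Row play I with probability p. Expected payoff against L: 2p + 6(1−p) = −4p + 6; against C: 6p + 1(1−p) = 5p + 1.
Setting these equal: −4p + 6 = 5p + 1 ⇒ −9p = -5 ⇒ p = 5/9, and the value is (-4)·(5/9) + 6 = 34/9.
For Column: with q = P(L), equating I's and II's payoffs gives −4q + 6 = 5q + 1 ⇒ q = 5/9.

34/9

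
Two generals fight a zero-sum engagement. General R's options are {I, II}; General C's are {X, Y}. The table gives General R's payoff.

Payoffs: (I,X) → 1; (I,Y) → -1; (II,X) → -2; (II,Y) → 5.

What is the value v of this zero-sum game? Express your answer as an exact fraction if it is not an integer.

1/3

Row minima: I → -1, II → -2; maximin = -1.
Column maxima: X → 1, Y → 5; minimax = 1.
-1 ≠ 1, so there is no saddle point; optimal play is mixed.
Let General R play I with probability p. Expected payoff against X: 1p + (-2)(1−p) = 3p − 2; against Y: (-1)p + 5(1−p) = −6p + 5.
Setting these equal: 3p − 2 = −6p + 5 ⇒ 9p = 7 ⇒ p = 7/9, and the value is (3)·(7/9) − 2 = 1/3.
For General C: with q = P(X), equating I's and II's payoffs gives 2q − 1 = −7q + 5 ⇒ q = 2/3.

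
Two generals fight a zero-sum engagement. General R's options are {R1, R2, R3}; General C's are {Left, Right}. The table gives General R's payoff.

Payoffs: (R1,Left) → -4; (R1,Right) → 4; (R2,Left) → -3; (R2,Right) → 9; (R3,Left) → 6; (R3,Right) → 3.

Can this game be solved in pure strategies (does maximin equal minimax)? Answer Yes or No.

Row minima: R1 → -4, R2 → -3, R3 → 3; maximin = 3.
Column maxima: Left → 6, Right → 9; minimax = 6.
3 ≠ 6, so no pure-strategy equilibrium exists.

No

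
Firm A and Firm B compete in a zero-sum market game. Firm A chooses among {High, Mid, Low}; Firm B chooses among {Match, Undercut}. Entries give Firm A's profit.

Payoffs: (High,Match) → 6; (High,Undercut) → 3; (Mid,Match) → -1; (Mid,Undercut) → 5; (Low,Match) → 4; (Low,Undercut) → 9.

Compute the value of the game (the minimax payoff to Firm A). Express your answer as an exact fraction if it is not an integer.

Row minima: High → 3, Mid → -1, Low → 4; maximin = 4.
Column maxima: Match → 6, Undercut → 9; minimax = 6.
4 ≠ 6, so there is no saddle point; optimal play is mixed.
Mid is strictly dominated by Low, so Firm A never plays it.
On the remaining 2×2 (High, Low vs Match, Undercut):
Let Firm A play High with probability p. Expected payoff against Match: 6p + 4(1−p) = 2p + 4; against Undercut: 3p + 9(1−p) = −6p + 9.
Setting these equal: 2p + 4 = −6p + 9 ⇒ 8p = 5 ⇒ p = 5/8, and the value is (2)·(5/8) + 4 = 21/4.
For Firm B: with q = P(Match), equating High's and Low's payoffs gives 3q + 3 = −5q + 9 ⇒ q = 3/4.

21/4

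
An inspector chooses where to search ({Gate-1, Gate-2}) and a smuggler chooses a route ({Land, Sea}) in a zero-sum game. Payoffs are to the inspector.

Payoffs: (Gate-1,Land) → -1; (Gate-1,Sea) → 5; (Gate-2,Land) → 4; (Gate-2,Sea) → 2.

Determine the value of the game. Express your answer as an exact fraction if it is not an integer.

11/4

Row minima: Gate-1 → -1, Gate-2 → 2; maximin = 2.
Column maxima: Land → 4, Sea → 5; minimax = 4.
2 ≠ 4, so there is no saddle point; optimal play is mixed.
Let the inspector play Gate-1 with probability p. Expected payoff against Land: (-1)p + 4(1−p) = −5p + 4; against Sea: 5p + 2(1−p) = 3p + 2.
Setting these equal: −5p + 4 = 3p + 2 ⇒ −8p = -2 ⇒ p = 1/4, and the value is (-5)·(1/4) + 4 = 11/4.
For the smuggler: with q = P(Land), equating Gate-1's and Gate-2's payoffs gives −6q + 5 = 2q + 2 ⇒ q = 3/8.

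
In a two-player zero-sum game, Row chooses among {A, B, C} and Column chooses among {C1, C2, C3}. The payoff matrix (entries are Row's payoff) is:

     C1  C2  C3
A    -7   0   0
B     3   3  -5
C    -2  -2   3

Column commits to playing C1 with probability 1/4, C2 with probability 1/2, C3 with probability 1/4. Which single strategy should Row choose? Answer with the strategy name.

B

Expected payoff of A: (1/4)·(-7) + (1/2)·0 + (1/4)·0 = -7/4.
Expected payoff of B: (1/4)·3 + (1/2)·3 + (1/4)·(-5) = 1.
Expected payoff of C: (1/4)·(-2) + (1/2)·(-2) + (1/4)·3 = -3/4.
The largest is 1, so Row's best response is B.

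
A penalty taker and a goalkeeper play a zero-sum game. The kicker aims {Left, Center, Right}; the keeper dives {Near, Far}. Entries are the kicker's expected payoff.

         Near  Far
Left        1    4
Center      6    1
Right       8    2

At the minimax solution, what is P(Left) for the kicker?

Row minima: Left → 1, Center → 1, Right → 2; maximin = 2.
Column maxima: Near → 8, Far → 4; minimax = 4.
2 ≠ 4, so there is no saddle point; optimal play is mixed.
Center is strictly dominated by Right, so the kicker never plays it.
On the remaining 2×2 (Left, Right vs Near, Far):
Let the kicker play Left with probability p. Expected payoff against Near: 1p + 8(1−p) = −7p + 8; against Far: 4p + 2(1−p) = 2p + 2.
Setting these equal: −7p + 8 = 2p + 2 ⇒ −9p = -6 ⇒ p = 2/3, and the value is (-7)·(2/3) + 8 = 10/3.
For the keeper: with q = P(Near), equating Left's and Right's payoffs gives −3q + 4 = 6q + 2 ⇒ q = 2/9.

2/3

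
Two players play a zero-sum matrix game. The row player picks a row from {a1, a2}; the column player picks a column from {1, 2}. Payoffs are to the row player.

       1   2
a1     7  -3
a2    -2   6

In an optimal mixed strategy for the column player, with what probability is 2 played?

1/2

Row minima: a1 → -3, a2 → -2; maximin = -2.
Column maxima: 1 → 7, 2 → 6; minimax = 6.
-2 ≠ 6, so there is no saddle point; optimal play is mixed.
Let the row player play a1 with probability p. Expected payoff against 1: 7p + (-2)(1−p) = 9p − 2; against 2: (-3)p + 6(1−p) = −9p + 6.
Setting these equal: 9p − 2 = −9p + 6 ⇒ 18p = 8 ⇒ p = 4/9, and the value is (9)·(4/9) − 2 = 2.
For the column player: with q = P(1), equating a1's and a2's payoffs gives 10q − 3 = −8q + 6 ⇒ q = 1/2.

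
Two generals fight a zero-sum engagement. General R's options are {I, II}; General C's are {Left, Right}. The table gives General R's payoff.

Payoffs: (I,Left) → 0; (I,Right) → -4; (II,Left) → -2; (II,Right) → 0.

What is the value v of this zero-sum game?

Row minima: I → -4, II → -2; maximin = -2.
Column maxima: Left → 0, Right → 0; minimax = 0.
-2 ≠ 0, so there is no saddle point; optimal play is mixed.
Let General R play I with probability p. Expected payoff against Left: 0p + (-2)(1−p) = 2p − 2; against Right: (-4)p + 0(1−p) = −4p.
Setting these equal: 2p − 2 = −4p ⇒ 6p = 2 ⇒ p = 1/3, and the value is (2)·(1/3) − 2 = -4/3.
For General C: with q = P(Left), equating I's and II's payoffs gives 4q − 4 = −2q ⇒ q = 2/3.

-4/3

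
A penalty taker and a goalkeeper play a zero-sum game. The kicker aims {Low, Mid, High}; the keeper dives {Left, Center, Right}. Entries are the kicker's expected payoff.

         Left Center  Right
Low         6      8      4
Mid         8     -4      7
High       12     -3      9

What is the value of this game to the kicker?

Row minima: Low → 4, Mid → -4, High → -3; maximin = 4.
Column maxima: Left → 12, Center → 8, Right → 9; minimax = 8.
4 ≠ 8, so there is no saddle point; optimal play is mixed.
Mid is strictly dominated by High, so the kicker never plays it.
Left is strictly dominated by Right (it gives the kicker strictly more in every row), so the keeper never plays it.
On the remaining 2×2 (Low, High vs Center, Right):
Let the kicker play Low with probability p. Expected payoff against Center: 8p + (-3)(1−p) = 11p − 3; against Right: 4p + 9(1−p) = −5p + 9.
Setting these equal: 11p − 3 = −5p + 9 ⇒ 16p = 12 ⇒ p = 3/4, and the value is (11)·(3/4) − 3 = 21/4.
For the keeper: with q = P(Center), equating Low's and High's payoffs gives 4q + 4 = −12q + 9 ⇒ q = 5/16.

21/4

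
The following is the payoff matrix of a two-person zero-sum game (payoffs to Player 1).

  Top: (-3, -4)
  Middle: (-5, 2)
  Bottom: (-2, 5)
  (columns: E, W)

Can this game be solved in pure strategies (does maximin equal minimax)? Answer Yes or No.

Yes

Row minima: Top → -4, Middle → -5, Bottom → -2; maximin = -2.
Column maxima: E → -2, W → 5; minimax = -2.
maximin = minimax = -2, so a saddle point exists.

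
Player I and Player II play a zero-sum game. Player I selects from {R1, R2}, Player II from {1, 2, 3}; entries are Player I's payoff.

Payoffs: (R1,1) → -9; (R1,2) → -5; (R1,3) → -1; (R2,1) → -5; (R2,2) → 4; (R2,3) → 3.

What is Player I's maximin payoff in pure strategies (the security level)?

-5

Row minima: R1 → -9, R2 → -5.
The best of these is -5.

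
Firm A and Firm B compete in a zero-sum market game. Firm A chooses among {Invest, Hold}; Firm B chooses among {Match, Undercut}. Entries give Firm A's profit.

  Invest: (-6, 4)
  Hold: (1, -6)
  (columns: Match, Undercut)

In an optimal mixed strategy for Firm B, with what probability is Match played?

Row minima: Invest → -6, Hold → -6; maximin = -6.
Column maxima: Match → 1, Undercut → 4; minimax = 1.
-6 ≠ 1, so there is no saddle point; optimal play is mixed.
Let Firm A play Invest with probability p. Expected payoff against Match: (-6)p + 1(1−p) = −7p + 1; against Undercut: 4p + (-6)(1−p) = 10p − 6.
Setting these equal: −7p + 1 = 10p − 6 ⇒ −17p = -7 ⇒ p = 7/17, and the value is (-7)·(7/17) + 1 = -32/17.
For Firm B: with q = P(Match), equating Invest's and Hold's payoffs gives −10q + 4 = 7q − 6 ⇒ q = 10/17.

10/17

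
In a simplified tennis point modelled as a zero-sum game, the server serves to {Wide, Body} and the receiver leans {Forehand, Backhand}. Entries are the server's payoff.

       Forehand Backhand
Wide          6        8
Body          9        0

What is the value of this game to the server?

Row minima: Wide → 6, Body → 0; maximin = 6.
Column maxima: Forehand → 9, Backhand → 8; minimax = 8.
6 ≠ 8, so there is no saddle point; optimal play is mixed.
Let the server play Wide with probability p. Expected payoff against Forehand: 6p + 9(1−p) = −3p + 9; against Backhand: 8p + 0(1−p) = 8p.
Setting these equal: −3p + 9 = 8p ⇒ −11p = -9 ⇒ p = 9/11, and the value is (-3)·(9/11) + 9 = 72/11.
For the receiver: with q = P(Forehand), equating Wide's and Body's payoffs gives −2q + 8 = 9q ⇒ q = 8/11.

72/11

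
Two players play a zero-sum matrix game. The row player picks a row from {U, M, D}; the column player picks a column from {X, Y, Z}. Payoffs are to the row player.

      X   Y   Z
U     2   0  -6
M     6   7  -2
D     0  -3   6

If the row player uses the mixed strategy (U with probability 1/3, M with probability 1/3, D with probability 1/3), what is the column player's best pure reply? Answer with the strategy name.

If the column player plays X, the row player's expected payoff is (1/3)·2 + (1/3)·6 + (1/3)·0 = 8/3.
If the column player plays Y, the row player's expected payoff is (1/3)·0 + (1/3)·7 + (1/3)·(-3) = 4/3.
If the column player plays Z, the row player's expected payoff is (1/3)·(-6) + (1/3)·(-2) + (1/3)·6 = -2/3.
The column player minimizes the row player's payoff; the smallest is -2/3, so the best response is Z.

Z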